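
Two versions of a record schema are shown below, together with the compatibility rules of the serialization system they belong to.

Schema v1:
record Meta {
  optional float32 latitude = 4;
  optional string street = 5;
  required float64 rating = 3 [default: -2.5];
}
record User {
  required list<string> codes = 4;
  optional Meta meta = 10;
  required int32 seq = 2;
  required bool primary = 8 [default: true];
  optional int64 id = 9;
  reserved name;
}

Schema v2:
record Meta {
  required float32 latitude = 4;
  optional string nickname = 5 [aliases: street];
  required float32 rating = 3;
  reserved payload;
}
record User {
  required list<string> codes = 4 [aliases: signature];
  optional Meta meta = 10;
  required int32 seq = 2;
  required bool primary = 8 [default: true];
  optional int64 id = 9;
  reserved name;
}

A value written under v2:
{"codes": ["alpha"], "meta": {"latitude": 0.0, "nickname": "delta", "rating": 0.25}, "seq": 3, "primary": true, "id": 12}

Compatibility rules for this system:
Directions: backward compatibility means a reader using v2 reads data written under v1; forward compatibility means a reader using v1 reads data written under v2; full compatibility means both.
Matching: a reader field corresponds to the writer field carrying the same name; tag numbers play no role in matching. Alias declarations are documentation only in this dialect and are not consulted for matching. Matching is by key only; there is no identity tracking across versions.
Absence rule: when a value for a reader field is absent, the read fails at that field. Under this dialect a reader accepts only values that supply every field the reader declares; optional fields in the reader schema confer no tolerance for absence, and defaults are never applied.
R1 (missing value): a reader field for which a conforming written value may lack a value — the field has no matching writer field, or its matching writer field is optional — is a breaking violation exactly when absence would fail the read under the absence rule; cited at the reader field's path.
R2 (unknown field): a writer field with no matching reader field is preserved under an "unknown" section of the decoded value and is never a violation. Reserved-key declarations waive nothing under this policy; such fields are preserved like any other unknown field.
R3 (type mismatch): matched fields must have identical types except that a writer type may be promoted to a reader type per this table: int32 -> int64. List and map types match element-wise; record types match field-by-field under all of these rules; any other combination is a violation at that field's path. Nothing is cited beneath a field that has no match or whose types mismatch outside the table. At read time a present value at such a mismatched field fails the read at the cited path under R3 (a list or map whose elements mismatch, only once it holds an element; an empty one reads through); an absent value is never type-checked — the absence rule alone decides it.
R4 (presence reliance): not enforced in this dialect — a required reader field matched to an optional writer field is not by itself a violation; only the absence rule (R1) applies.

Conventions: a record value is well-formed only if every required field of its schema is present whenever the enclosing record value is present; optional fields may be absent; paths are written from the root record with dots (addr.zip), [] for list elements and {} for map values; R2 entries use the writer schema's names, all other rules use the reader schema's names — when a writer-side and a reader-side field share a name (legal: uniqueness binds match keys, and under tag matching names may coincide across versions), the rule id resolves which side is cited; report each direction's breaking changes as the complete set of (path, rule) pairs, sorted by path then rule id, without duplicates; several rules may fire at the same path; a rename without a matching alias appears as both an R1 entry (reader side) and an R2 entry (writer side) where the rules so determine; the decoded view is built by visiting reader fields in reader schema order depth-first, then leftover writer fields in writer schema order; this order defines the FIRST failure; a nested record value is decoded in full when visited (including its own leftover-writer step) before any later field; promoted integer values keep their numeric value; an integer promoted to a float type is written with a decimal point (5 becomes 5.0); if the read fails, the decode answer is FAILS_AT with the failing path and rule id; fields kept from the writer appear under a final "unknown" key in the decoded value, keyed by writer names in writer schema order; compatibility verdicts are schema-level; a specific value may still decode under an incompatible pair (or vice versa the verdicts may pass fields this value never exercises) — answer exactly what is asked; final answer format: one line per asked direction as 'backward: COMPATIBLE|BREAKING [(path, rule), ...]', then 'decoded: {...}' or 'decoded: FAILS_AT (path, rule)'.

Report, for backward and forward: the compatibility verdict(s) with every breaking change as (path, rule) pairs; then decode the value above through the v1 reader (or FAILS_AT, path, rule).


backward: BREAKING [(id, R1), (meta, R1), (meta.latitude, R1), (meta.nickname, R1), (meta.rating, R3)]; forward: BREAKING [(id, R1), (meta, R1), (meta.rating, R3), (meta.street, R1)]; decoded: FAILS_AT (meta.street, R1)

the writer's type comes first in each User pair
backward pass over User, reader schema v2, writer schema v1:
  list<string> -> list<string>, writer required: codes aligns to codes
  Meta -> Meta, writer optional: meta aligns to meta
  int32 -> int32, writer required: seq aligns to seq
  bool -> bool, writer required: primary aligns to primary
  int64 -> int64, writer optional: id aligns to id
  float32 -> float32, writer optional: meta.latitude aligns to meta.latitude
  meta.nickname: no writer-side match
  float64 -> float32, writer required: meta.rating aligns to meta.rating
  writer field meta.street has no reader counterpart
  R1 fires at id
  R1 fires at meta
  R1 fires at meta.latitude
  R1 fires at meta.nickname
  R3 fires at meta.rating
  => backward verdict for User: BREAKING, 5 violation(s)
forward pass over User, reader schema v1, writer schema v2:
  list<string> -> list<string>, writer required: codes aligns to codes
  Meta -> Meta, writer optional: meta aligns to meta
  int32 -> int32, writer required: seq aligns to seq
  bool -> bool, writer required: primary aligns to primary
  int64 -> int64, writer optional: id aligns to id
  float32 -> float32, writer required: meta.latitude aligns to meta.latitude
  meta.street: no writer-side match
  float32 -> float64, writer required: meta.rating aligns to meta.rating
  writer field meta.nickname has no reader counterpart
  R1 fires at id
  R1 fires at meta
  R3 fires at meta.rating
  R1 fires at meta.street
  => forward verdict for User: BREAKING, 4 violation(s)
decode (reader v1):
  codes := ["alpha"]
  meta.latitude := 0.0
  read fails at meta.street under R1 (no fill)
  => FAILS_AT (meta.street, R1)


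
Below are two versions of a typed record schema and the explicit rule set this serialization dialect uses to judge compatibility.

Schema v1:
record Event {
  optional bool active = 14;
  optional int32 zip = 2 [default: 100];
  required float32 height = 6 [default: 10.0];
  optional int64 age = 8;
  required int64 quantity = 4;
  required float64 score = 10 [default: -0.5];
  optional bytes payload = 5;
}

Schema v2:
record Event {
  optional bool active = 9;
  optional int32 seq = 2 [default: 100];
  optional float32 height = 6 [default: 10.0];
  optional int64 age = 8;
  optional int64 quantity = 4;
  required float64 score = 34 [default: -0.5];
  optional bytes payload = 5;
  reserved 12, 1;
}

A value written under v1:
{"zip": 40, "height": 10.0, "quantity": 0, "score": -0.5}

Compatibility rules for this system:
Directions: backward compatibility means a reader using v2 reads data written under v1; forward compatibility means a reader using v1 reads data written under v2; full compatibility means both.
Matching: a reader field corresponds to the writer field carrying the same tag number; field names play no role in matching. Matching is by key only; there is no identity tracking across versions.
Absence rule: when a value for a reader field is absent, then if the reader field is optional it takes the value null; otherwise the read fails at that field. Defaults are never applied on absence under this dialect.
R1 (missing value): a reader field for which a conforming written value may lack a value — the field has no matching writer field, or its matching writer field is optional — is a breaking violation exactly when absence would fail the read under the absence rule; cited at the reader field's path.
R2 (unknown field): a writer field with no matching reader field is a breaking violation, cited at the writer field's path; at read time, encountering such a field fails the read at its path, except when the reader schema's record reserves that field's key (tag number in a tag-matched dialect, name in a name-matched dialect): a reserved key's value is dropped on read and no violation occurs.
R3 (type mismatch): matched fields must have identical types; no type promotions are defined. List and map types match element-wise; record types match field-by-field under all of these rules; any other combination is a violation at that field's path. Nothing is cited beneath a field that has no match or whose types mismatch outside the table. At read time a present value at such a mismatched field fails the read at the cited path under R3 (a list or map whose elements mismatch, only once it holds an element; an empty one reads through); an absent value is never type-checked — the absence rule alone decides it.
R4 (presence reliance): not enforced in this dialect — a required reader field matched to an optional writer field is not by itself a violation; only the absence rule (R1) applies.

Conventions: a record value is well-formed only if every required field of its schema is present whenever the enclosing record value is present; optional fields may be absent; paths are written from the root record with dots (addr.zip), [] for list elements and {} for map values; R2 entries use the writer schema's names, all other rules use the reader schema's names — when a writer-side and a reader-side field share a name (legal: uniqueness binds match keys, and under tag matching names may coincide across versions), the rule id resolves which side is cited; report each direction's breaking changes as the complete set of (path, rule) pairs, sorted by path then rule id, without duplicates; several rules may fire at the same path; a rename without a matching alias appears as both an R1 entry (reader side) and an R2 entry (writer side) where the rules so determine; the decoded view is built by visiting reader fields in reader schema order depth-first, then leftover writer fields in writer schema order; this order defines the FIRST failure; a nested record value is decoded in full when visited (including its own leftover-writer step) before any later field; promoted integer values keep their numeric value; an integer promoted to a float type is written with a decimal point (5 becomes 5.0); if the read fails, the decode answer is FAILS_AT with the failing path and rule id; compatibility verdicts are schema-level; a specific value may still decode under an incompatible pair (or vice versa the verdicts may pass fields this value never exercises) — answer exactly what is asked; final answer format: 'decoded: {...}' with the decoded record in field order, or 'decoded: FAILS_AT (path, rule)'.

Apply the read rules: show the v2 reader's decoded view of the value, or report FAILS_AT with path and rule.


the writer's type comes first in each Event pair
decode walk for Event under reader schema v2:
  active := null (absent, optional -> null)
  seq := 40 (from writer zip)
  height := 10.0
  age := null (absent, optional -> null)
  quantity := 0
  read fails at score under R1 (no fill)
  => FAILS_AT (score, R1)
remaining Event differences; none change what is asked:
  field active in record Event: tag 14 changed to 9 -> affects the rule determinations only; this particular Event value decodes identically
  field height in record Event: required changed to optional -> affects the rule determinations only; this particular Event value decodes identically
  field quantity in record Event: required changed to optional -> affects the rule determinations only; this particular Event value decodes identically
  renamed field zip to seq in record Event -> fires no rule on Event under this dialect and leaves the result unchanged

decoded: FAILS_AT (score, R1)


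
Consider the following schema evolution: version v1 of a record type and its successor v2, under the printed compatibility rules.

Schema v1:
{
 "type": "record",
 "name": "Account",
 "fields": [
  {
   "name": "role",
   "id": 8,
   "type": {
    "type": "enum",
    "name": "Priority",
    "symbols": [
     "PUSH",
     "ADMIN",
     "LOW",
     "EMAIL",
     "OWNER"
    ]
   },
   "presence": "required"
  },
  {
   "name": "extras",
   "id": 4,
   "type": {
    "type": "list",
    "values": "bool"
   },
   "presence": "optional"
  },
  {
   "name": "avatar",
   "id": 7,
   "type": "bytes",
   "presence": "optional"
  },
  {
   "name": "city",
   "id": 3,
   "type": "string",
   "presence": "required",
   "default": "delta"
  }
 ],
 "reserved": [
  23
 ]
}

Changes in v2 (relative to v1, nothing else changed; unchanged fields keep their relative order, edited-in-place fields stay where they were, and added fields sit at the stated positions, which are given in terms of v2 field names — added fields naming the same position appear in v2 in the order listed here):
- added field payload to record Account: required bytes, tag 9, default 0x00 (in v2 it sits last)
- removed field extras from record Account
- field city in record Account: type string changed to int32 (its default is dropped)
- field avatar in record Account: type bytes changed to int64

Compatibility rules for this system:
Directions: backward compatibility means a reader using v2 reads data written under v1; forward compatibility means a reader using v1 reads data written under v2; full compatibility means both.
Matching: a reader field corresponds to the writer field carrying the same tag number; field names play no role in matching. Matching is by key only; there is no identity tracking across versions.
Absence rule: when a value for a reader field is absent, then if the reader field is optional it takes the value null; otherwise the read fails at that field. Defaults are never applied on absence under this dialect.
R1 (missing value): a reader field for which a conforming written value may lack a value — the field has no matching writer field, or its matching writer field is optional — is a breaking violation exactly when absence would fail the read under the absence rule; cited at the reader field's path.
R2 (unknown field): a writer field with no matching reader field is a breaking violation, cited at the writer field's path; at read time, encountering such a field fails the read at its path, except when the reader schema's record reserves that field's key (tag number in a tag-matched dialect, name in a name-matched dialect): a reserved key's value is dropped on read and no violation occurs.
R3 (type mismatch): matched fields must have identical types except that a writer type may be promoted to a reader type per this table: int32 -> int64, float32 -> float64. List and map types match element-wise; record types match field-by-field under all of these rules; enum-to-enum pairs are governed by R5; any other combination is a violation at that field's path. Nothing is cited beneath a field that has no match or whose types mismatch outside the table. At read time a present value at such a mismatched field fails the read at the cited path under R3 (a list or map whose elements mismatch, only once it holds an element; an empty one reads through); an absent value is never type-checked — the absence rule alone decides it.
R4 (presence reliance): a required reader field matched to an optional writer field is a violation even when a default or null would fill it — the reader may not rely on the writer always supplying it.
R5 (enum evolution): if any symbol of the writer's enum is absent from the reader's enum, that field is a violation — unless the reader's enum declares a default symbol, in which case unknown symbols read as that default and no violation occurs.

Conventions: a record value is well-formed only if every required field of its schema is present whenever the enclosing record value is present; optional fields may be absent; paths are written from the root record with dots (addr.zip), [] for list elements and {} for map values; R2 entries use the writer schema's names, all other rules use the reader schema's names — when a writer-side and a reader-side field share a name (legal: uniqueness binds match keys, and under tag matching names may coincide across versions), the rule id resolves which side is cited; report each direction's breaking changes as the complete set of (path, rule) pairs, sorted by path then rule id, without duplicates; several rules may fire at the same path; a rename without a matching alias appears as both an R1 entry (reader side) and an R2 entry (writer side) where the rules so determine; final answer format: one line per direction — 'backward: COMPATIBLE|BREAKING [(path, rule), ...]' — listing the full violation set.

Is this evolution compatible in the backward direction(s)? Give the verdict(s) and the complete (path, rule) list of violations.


backward: BREAKING [(avatar, R3), (city, R3), (extras, R2), (payload, R1)]

arrows below run writer -> reader for Account
backward for Account (reader v2, writer v1):
  writer required, Priority -> Priority: reader role maps from writer role
  writer optional, bytes -> int64: reader avatar maps from writer avatar
  writer required, string -> int32: reader city maps from writer city
  payload: no writer-side match
  writer extras: unknown to reader
  rule R3 violated at avatar
  rule R3 violated at city
  rule R2 violated at extras
  rule R1 violated at payload
  backward on Account therefore BREAKING (4)


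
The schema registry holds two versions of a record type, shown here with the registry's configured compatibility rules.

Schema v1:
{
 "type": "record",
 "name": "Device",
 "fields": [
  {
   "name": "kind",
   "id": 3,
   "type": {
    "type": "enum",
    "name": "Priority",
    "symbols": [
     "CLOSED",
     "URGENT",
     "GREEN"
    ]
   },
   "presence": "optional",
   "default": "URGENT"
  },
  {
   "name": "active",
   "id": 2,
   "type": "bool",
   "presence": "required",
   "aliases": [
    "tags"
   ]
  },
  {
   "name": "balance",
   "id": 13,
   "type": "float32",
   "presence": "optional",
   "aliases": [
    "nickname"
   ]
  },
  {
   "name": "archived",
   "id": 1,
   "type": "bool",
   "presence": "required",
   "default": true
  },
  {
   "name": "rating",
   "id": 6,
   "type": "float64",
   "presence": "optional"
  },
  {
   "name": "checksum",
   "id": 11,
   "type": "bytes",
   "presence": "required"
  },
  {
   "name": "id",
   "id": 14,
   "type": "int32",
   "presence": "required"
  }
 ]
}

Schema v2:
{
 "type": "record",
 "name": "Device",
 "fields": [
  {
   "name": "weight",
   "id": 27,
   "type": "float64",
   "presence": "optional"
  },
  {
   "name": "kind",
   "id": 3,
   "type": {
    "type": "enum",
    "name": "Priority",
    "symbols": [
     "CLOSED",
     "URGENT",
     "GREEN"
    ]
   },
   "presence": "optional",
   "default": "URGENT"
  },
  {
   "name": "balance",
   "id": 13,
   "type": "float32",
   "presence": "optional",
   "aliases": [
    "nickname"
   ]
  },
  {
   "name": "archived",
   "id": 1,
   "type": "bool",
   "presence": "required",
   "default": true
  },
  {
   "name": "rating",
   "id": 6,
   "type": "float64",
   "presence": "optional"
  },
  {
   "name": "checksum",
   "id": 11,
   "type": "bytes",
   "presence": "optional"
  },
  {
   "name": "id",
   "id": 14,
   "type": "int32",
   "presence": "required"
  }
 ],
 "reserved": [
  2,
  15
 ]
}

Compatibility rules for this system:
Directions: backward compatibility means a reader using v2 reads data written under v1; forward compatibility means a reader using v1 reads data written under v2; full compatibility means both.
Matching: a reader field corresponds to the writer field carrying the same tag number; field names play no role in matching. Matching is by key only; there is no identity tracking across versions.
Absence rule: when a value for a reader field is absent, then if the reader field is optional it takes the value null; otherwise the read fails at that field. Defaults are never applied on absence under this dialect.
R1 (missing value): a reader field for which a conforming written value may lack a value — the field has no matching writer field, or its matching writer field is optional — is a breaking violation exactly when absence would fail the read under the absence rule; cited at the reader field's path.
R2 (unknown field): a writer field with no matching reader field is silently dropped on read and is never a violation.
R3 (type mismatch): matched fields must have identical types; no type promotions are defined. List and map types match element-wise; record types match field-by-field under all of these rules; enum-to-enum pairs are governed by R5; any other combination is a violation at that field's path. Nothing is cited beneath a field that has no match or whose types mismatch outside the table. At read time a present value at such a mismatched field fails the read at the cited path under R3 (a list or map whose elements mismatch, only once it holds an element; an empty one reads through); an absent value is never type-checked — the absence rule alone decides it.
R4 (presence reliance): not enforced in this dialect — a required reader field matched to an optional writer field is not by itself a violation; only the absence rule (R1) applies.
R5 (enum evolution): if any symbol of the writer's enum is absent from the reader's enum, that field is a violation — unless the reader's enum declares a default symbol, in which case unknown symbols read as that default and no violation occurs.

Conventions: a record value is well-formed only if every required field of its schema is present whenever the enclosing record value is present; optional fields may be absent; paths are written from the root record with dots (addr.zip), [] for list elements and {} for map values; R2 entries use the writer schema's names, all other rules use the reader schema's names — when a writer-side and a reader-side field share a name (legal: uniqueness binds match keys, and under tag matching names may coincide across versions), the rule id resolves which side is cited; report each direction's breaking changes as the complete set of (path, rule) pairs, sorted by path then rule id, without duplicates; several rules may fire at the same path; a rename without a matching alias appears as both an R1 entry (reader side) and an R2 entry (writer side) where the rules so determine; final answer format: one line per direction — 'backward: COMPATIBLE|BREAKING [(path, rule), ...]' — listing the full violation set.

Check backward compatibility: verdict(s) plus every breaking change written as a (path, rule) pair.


in Device below, arrows point writer -> reader
checking backward for Device: reader v2 against writer v1:
  weight: no writer match
  kind: paired with writer kind (Priority -> Priority; writer optional)
  balance: paired with writer balance (float32 -> float32; writer optional)
  archived: paired with writer archived (bool -> bool; writer required)
  rating: paired with writer rating (float64 -> float64; writer optional)
  checksum: paired with writer checksum (bytes -> bytes; writer required)
  id: paired with writer id (int32 -> int32; writer required)
  leftover writer field: active
  => no violations; backward on Device: COMPATIBLE
the other Device changes do not affect what is asked:
  added field weight to record Device: optional float64, tag 27 (in v2 it sits immediately before kind) -> fires no rule on Device, leaving the asked answer as it is
  removed field active from record Device (its key 2 joins the reserved list) -> affects forward compatibility only, which is not asked
  field checksum in record Device: required changed to optional -> affects forward compatibility only, which is not asked

backward: COMPATIBLE []


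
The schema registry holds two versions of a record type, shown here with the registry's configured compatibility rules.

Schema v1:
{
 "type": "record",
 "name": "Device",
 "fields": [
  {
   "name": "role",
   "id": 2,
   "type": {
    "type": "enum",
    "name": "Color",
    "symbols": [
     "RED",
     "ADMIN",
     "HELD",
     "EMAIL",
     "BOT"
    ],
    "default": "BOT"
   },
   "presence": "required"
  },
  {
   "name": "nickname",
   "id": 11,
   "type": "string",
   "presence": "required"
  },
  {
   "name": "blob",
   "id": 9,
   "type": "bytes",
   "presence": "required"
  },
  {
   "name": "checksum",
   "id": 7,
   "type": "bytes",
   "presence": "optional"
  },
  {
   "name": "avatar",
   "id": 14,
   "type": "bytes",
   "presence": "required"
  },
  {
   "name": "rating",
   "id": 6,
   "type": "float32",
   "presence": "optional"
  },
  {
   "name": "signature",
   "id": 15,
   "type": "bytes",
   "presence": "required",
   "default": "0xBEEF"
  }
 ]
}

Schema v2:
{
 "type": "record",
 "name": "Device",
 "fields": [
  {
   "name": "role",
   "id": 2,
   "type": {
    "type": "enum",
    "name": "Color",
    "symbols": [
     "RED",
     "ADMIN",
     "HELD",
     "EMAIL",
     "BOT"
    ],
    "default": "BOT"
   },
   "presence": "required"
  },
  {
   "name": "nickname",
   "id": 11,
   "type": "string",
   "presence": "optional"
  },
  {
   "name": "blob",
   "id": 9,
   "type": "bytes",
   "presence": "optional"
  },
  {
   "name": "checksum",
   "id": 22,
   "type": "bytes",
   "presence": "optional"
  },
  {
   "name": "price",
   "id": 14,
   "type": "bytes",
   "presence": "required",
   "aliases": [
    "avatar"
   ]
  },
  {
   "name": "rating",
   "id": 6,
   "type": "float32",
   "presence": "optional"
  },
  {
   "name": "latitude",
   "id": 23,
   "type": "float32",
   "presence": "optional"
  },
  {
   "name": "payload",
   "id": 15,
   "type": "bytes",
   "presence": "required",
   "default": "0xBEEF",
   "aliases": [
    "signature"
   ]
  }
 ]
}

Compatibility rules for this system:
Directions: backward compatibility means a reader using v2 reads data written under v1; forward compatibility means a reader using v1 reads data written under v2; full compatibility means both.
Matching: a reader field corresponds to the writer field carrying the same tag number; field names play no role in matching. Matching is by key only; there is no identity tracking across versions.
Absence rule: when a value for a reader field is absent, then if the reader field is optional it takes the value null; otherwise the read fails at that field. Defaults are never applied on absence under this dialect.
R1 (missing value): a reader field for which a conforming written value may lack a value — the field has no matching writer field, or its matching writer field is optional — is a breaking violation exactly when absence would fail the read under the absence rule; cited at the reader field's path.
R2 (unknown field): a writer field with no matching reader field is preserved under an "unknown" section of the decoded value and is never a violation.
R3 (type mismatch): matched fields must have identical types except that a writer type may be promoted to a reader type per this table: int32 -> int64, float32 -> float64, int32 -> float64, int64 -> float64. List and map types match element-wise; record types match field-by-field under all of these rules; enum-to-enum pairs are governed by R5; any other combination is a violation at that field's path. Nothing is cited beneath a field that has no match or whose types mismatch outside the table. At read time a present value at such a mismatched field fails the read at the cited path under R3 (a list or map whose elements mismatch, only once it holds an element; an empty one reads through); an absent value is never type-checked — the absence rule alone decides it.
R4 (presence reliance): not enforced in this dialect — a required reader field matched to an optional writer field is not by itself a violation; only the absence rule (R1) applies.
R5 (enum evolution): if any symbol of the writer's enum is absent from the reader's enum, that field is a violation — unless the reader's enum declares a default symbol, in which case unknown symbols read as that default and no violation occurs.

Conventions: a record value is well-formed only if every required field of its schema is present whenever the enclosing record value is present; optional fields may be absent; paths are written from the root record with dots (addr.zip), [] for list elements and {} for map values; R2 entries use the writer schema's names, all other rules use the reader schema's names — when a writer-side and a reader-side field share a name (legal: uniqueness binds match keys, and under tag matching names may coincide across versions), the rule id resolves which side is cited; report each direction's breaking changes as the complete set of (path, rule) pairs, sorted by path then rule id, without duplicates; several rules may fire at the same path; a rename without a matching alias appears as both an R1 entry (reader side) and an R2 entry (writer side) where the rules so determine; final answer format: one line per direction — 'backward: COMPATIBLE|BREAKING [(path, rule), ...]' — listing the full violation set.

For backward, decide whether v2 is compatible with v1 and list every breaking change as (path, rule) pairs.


backward: COMPATIBLE []

in Device below, arrows point writer -> reader
backward pass over Device, reader schema v2, writer schema v1:
  role: Color -> Color, writer required; from role
  nickname: string -> string, writer required; from nickname
  blob: bytes -> bytes, writer required; from blob
  checksum: no writer match
  price: bytes -> bytes, writer required; from avatar
  rating: float32 -> float32, writer optional; from rating
  latitude: no writer match
  payload: bytes -> bytes, writer required; from signature
  writer field checksum has no reader counterpart
  nothing fires on Device: backward is COMPATIBLE
the other Device changes do not affect what is asked:
  field checksum in record Device: tag 7 changed to 22 -> no rule fires on it in Device's dialect; the asked verdict holds
  renamed field signature to payload in record Device (alias signature declared on the renamed field) -> no rule fires on it in Device's dialect; the asked verdict holds
  field blob in record Device: required changed to optional -> its effect on Device is confined to the forward direction, not asked
  field nickname in record Device: required changed to optional -> its effect on Device is confined to the forward direction, not asked
  renamed field avatar to price in record Device (alias avatar declared on the renamed field) -> no rule fires on it in Device's dialect; the asked verdict holds
  added field latitude to record Device: optional float32, tag 23 (in v2 it sits immediately before payload) -> no rule fires on it in Device's dialect; the asked verdict holds


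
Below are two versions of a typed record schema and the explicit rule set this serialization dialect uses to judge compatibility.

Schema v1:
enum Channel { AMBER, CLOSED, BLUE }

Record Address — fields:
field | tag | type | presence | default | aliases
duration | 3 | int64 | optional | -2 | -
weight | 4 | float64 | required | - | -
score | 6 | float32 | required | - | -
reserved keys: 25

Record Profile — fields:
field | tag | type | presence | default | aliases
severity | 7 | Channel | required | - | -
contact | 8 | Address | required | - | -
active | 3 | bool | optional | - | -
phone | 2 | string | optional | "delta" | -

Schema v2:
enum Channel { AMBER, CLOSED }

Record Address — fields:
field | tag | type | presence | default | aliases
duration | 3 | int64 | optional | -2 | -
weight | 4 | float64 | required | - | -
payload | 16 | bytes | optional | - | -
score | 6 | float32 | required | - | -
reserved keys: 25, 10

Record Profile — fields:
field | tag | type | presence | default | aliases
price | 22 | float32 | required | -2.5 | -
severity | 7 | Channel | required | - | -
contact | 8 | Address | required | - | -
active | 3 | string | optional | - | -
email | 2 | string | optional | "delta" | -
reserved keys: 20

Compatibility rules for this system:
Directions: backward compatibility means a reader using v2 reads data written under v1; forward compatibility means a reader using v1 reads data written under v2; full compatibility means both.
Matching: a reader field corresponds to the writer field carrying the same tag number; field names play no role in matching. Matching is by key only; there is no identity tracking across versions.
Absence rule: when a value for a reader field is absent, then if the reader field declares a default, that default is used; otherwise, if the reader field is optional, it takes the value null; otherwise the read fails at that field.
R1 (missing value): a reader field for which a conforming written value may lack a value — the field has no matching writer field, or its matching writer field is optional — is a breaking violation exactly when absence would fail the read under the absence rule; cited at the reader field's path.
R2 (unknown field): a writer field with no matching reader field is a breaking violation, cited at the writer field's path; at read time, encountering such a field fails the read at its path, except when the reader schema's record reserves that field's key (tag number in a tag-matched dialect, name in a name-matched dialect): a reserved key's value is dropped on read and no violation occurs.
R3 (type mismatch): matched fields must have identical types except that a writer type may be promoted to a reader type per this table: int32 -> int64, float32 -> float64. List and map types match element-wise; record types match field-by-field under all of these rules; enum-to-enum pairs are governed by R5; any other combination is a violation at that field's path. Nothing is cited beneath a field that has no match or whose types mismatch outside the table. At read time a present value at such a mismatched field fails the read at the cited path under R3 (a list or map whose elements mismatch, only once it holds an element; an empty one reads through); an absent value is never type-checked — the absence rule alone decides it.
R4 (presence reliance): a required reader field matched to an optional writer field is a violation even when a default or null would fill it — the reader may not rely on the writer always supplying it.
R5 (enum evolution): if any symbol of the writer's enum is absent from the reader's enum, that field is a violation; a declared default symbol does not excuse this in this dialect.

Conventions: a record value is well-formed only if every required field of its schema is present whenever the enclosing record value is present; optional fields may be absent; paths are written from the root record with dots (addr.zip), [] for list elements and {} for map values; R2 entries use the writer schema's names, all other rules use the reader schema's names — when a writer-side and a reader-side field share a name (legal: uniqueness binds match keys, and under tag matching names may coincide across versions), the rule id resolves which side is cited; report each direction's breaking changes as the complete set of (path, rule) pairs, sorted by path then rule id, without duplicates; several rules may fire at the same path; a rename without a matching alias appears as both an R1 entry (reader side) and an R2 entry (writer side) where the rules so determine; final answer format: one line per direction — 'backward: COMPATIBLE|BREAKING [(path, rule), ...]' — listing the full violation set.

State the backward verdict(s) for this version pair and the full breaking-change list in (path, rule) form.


each type pair in Profile: writer, then reader
backward for Profile (reader v2, writer v1):
  price: no writer match
  severity: paired with writer severity (Channel -> Channel; writer required)
  contact: paired with writer contact (Address -> Address; writer required)
  active: paired with writer active (bool -> string; writer optional)
  email: paired with writer phone (string -> string; writer optional)
  contact.duration: paired with writer contact.duration (int64 -> int64; writer optional)
  contact.weight: paired with writer contact.weight (float64 -> float64; writer required)
  contact.payload: no writer match
  contact.score: paired with writer contact.score (float32 -> float32; writer required)
  breaking: (active, R3)
  breaking: (severity, R5)
  => 2 violation(s): backward is BREAKING for Profile
diffs on Profile not affecting the asked answer:
  added field price to record Profile: required float32, tag 22, default -2.5 (in v2 it sits immediately before severity) -> its effect on Profile is confined to the forward direction, not asked
  added field payload to record Address: optional bytes, tag 16 (in v2 it sits immediately before score) -> its effect on Profile is confined to the forward direction, not asked
  renamed field phone to email in record Profile -> inert for the asked Profile verdict: nothing fires

backward: BREAKING [(active, R3), (severity, R5)]


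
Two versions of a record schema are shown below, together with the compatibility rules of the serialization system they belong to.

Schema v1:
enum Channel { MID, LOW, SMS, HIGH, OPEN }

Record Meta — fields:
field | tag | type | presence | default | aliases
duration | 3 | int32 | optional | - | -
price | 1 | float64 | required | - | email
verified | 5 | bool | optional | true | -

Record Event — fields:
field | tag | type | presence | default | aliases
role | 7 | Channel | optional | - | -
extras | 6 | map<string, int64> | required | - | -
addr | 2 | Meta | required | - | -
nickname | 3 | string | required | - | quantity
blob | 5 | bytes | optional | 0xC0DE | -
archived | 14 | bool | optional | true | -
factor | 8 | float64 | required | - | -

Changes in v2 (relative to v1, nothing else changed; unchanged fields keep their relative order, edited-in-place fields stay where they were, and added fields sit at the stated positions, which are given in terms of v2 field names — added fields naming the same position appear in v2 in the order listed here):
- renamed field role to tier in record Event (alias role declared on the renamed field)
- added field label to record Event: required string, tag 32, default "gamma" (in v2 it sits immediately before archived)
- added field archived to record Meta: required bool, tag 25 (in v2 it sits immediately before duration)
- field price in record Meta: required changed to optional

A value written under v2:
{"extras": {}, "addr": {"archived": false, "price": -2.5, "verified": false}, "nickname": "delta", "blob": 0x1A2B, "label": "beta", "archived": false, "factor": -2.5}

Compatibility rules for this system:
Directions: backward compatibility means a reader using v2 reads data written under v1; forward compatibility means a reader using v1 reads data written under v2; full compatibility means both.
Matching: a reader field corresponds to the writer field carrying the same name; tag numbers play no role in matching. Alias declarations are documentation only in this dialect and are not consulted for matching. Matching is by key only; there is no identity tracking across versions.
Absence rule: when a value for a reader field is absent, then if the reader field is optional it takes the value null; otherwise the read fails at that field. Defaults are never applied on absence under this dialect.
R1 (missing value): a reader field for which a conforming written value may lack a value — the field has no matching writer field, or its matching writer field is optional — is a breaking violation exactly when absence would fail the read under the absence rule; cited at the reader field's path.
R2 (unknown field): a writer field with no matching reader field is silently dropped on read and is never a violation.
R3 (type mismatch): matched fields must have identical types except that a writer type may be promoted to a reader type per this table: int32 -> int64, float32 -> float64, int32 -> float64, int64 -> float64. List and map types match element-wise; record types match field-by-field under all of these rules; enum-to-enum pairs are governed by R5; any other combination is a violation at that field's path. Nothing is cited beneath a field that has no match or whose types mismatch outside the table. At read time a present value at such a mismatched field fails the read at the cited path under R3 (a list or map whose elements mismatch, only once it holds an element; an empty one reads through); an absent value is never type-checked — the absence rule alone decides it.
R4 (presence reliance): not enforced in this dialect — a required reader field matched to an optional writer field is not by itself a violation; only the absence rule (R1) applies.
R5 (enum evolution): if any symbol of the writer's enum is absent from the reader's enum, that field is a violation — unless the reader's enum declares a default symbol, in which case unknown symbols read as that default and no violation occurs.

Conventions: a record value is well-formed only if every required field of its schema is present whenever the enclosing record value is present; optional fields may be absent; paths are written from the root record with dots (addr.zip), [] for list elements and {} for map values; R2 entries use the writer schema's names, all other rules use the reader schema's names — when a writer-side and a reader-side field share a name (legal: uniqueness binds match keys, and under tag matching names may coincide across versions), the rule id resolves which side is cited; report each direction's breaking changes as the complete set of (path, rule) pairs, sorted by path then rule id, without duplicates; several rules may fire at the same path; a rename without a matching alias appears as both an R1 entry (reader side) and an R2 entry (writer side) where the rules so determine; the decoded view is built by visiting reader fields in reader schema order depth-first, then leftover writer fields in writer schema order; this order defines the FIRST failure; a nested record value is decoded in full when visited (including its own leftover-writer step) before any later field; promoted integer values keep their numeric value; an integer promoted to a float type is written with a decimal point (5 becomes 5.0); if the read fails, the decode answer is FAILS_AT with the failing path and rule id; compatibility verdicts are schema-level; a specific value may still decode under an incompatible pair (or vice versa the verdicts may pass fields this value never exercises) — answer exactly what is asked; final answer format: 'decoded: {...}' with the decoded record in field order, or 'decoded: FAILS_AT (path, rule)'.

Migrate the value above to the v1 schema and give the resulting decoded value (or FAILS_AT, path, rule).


the writer's type comes first in each Event pair
decode walk for Event under reader schema v1:
  role := null (absent, optional -> null)
  extras := {}
  addr.duration := null (absent, optional -> null)
  addr.price := -2.5
  addr.verified := false
  writer addr.archived: unknown -> dropped
  nickname := "delta"
  blob := 0x1A2B
  archived := false
  factor := -2.5
  writer label: unknown -> dropped
  => decoded: {"role": null, "extras": {}, "addr": {"duration": null, "price": -2.5, "verified": false}, "nickname": "delta", "blob": 0x1A2B, "archived": false, "factor": -2.5}
the other Event changes do not affect what is asked:
  renamed field role to tier in record Event (alias role declared on the renamed field) -> fires no rule on Event under this dialect and leaves the result unchanged
  added field label to record Event: required string, tag 32, default "gamma" (in v2 it sits immediately before archived) -> a verdict-level change on Event — the shown value reads the same
  added field archived to record Meta: required bool, tag 25 (in v2 it sits immediately before duration) -> a verdict-level change on Event — the shown value reads the same
  field price in record Meta: required changed to optional -> a verdict-level change on Event — the shown value reads the same

decoded: {"role": null, "extras": {}, "addr": {"duration": null, "price": -2.5, "verified": false}, "nickname": "delta", "blob": 0x1A2B, "archived": false, "factor": -2.5}
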